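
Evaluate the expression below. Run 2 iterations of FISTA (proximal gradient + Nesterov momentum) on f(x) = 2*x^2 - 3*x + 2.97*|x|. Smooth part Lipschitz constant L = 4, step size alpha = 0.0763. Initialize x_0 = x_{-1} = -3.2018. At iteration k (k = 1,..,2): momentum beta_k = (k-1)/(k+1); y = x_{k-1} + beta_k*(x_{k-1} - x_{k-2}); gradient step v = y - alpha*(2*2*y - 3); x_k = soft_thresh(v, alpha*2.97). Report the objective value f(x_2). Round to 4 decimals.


FISTA on f(x) = 2*x^2 - 3*x + 2.97*|x|
L = 4, alpha = 0.0763
Iteration 1: beta = 0.0, y = -3.2018 + 0.0*(-3.2018 + 3.2018) = -3.2018
  grad(y) = -15.8072, v = y - alpha*grad = -1.9957
  prox(v) = soft_thresh(-1.9957, 0.2266) = -1.7691
Iteration 2: beta = 0.3333, y = -1.7691 + 0.3333*(-1.7691 + 3.2018) = -1.2915
  grad(y) = -8.1661, v = y - alpha*grad = -0.6685
  prox(v) = soft_thresh(-0.6685, 0.2266) = -0.4418
f(x_2) = 2*(-0.4418)^2 - 3*(-0.4418) + 2.97*|-0.4418| = 3.0283


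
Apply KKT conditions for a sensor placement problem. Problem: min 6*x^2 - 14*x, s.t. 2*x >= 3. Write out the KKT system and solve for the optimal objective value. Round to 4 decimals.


Step 1: Try lambda = 0 (constraint inactive).
x_unc = 14/(2*6) = 1.1667
Check: 2*1.1667 = 2.3334 < 3 -- violated!
Step 2: Constraint must be active: 2*x = 3
x* = 3/2 = 1.5
lambda = (2*6*1.5 - 14)/2 = 2.0
Step 3: Compute optimal value.
f(x*) = 6*1.5^2 - 14*1.5 = -7.5


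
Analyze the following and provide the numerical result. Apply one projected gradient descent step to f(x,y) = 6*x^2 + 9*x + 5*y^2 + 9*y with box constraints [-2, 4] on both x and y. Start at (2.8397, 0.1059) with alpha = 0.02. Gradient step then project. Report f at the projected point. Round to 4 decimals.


Step 1: Compute gradient at (2.8397, 0.1059).
grad_x = 2*6*2.8397 + 9 = 43.0764
grad_y = 2*5*0.1059 + 9 = 10.059
Step 2: Gradient step.
x_raw = 2.8397 - 0.02*43.0764 = 1.9782
y_raw = 0.1059 - 0.02*10.059 = -0.0953
Step 3: Project onto [-2, 4].
x_proj = clip(1.9782) = 1.9782
y_proj = clip(-0.0953) = -0.0953
Step 4: Evaluate f.
f(1.9782, -0.0953) = 40.4704


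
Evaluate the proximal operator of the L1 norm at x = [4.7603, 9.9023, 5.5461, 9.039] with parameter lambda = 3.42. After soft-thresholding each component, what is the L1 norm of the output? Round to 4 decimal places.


Soft-thresholding with lambda = 3.42:
prox(4.7603) = sign(4.7603)*max(|4.7603| - 3.42, 0) = 1.3403
prox(9.9023) = sign(9.9023)*max(|9.9023| - 3.42, 0) = 6.4823
prox(5.5461) = sign(5.5461)*max(|5.5461| - 3.42, 0) = 2.1261
prox(9.039) = sign(9.039)*max(|9.039| - 3.42, 0) = 5.619
prox(x) = [1.3403, 6.4823, 2.1261, 5.619]
||prox(x)||_1 = 1.3403 + 6.4823 + 2.1261 + 5.619 = 15.5677


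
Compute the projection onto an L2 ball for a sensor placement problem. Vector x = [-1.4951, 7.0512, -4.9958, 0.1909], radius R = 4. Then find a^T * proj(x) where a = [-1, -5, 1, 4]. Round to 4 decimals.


Step 1: Compute ||x|| (intermediates to 6 decimals).
||x|| = sqrt((-1.4951)^2 + 7.0512^2 + (-4.9958)^2 + 0.1909^2) = 8.77207
Step 2: Project.
Since ||x|| > R, scale = R/||x|| = 4/8.77207 = 0.455993, proj(x) = scale * x
proj(x) = [-0.681755, 3.215298, -2.27805, 0.087049]
Step 3: Dot product.
a^T * proj(x) = -1*(-0.681755) - 5*3.215298 + 1*(-2.27805) + 4*0.087049 = -17.3246


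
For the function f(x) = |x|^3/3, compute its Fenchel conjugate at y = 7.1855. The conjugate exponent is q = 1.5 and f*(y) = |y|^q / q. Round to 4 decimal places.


The conjugate exponent q satisfies 1/p + 1/q = 1.
p = 3, so q = 3/(3 - 1) = 1.5
|y|^q = 7.1855^1.5 = 19.2613
f*(7.1855) = 19.2613 / 1.5 = 12.8409


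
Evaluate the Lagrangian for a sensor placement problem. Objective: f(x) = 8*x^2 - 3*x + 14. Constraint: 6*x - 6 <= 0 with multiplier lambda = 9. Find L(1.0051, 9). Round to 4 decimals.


Step 1: Evaluate f(x).
f(1.0051) = 8*1.0051^2 - 3*1.0051 + 14 = 19.0665
Step 2: Evaluate g(x).
g(1.0051) = 6*1.0051 - 6 = 0.0306
Step 3: Compute Lagrangian.
L = 19.0665 + 9*0.0306 = 19.3419


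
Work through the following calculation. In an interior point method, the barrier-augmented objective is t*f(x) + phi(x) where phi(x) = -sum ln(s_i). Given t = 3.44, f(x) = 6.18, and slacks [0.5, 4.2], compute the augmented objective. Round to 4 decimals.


Step 1: Compute log-barrier.
ln values: [-0.6931, 1.4351]
phi = -(-0.6931 + 1.4351) = -0.7419
Step 2: Compute augmented objective.
t*f(x) = 3.44*6.18 = 21.2592
Total = 21.2592 - 0.7419 = 20.5173


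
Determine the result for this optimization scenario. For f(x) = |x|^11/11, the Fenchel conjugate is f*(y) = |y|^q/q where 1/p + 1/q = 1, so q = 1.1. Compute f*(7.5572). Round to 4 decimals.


The conjugate exponent q satisfies 1/p + 1/q = 1.
p = 11, so q = 11/(11 - 1) = 1.1
|y|^q = 7.5572^1.1 = 9.2512
f*(7.5572) = 9.2512 / 1.1 = 8.4102


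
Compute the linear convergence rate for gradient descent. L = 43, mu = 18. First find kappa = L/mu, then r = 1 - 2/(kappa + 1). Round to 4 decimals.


Step 1: Compute the condition number.
kappa = L/mu = 43/18 = 2.3889
Step 2: Compute the convergence rate.
r = 1 - 2/(kappa + 1) = 1 - 2*mu/(L + mu) = (L - mu)/(L + mu) = 25/61 = 0.4098


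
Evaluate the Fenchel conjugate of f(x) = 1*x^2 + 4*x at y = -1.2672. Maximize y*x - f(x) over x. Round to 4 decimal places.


f*(y) = sup_x {y*x - a*x^2 - b*x} = sup_x {(y-b)*x - a*x^2}
FOC: (y - b) - 2a*x = 0 => x* = (y - b)/(2a)
x* = (-1.2672 - 4)/(2*1) = -2.6336
f*(-1.2672) = (y-b)^2/(4a) = (-1.2672 - 4)^2/(4*1)
= 27.7434/4 = 6.9358


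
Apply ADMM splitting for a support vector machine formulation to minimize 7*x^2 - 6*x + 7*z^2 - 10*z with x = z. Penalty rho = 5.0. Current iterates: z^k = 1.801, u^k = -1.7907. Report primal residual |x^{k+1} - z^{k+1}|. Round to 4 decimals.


ADMM iteration with rho = 5.0, z^k = 1.801, u^k = -1.7907
Step 1: x-update.
Minimize 7*x^2 - 6*x + (5.0/2)*(x - 1.801 - 1.7907)^2
FOC: (2*7 + 5.0)*x = 6 + 5.0*(1.801 + 1.7907)
x^{k+1} = 1.261
Step 2: z-update.
Minimize 7*z^2 - 10*z + (5.0/2)*(1.261 - z - 1.7907)^2
FOC: (2*7 + 5.0)*z = 10 + 5.0*(1.261 - 1.7907)
z^{k+1} = 0.3869
Step 3: u-update.
u^{k+1} = -1.7907 + 1.261 - 0.3869 = -0.9166
Step 4: Primal residual = |1.261 - 0.3869| = 0.8741


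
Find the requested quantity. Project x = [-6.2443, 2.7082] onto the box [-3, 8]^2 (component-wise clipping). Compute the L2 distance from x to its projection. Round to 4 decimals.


Project each component onto [-3, 8].
clip(-6.2443) = -3.0, clip(2.7082) = 2.7082
Projection = [-3.0, 2.7082]
Squared diffs: [10.5255, 0.0]
Distance = sqrt(10.5255) = 3.2443


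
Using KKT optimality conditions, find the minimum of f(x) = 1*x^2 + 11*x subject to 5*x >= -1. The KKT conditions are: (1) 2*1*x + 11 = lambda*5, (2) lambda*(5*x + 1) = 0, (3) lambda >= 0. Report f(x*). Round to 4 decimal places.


Step 1: Try lambda = 0 (constraint inactive).
x_unc = -11/(2*1) = -5.5
Check: 5*-5.5 = -27.5 < -1 -- violated!
Step 2: Constraint must be active: 5*x = -1
x* = -1/5 = -0.2
lambda = (2*1*(-0.2) + 11)/5 = 2.12
Step 3: Compute optimal value.
f(x*) = 1*(-0.2)^2 + 11*(-0.2) = -2.16


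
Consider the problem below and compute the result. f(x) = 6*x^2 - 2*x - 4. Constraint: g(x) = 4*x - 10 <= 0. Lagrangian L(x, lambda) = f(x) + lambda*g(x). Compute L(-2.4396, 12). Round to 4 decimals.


Step 1: Evaluate f(x).
f(-2.4396) = 6*(-2.4396)^2 - 2*(-2.4396) - 4 = 36.5891
Step 2: Evaluate g(x).
g(-2.4396) = 4*-2.4396 - 10 = -19.7584
Step 3: Compute Lagrangian.
L = 36.5891 + 12*-19.7584 = -200.5117


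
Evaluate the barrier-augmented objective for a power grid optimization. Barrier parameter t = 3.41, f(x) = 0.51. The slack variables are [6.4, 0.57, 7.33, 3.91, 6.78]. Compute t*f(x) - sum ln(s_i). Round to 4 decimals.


Step 1: Compute log-barrier.
ln values: [1.8563, -0.5621, 1.992, 1.3635, 1.914]
phi = -(1.8563 - 0.5621 + 1.992 + 1.3635 + 1.914) = -6.5637
Step 2: Compute augmented objective.
t*f(x) = 3.41*0.51 = 1.7391
Total = 1.7391 - 6.5637 = -4.8246


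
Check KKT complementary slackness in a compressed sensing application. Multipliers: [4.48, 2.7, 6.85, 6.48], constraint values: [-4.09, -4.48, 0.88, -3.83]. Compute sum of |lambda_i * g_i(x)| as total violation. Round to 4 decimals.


KKT complementary slackness check:
lambda_1 * g_1 = 4.48 * -4.09 = -18.3232
lambda_2 * g_2 = 2.7 * -4.48 = -12.096
lambda_3 * g_3 = 6.85 * 0.88 = 6.028
lambda_4 * g_4 = 6.48 * -3.83 = -24.8184
Total violation = 18.3232 + 12.096 + 6.028 + 24.8184 = 61.2656


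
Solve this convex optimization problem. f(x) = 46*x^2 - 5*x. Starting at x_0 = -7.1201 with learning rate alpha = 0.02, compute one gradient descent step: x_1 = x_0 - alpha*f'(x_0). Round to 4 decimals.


We compute the gradient at x_0 and apply the update.
f'(x) = 92*x - 5
f'(-7.1201) = 92*-7.1201 - 5 = -660.0492
x_1 = -7.1201 - 0.02*-660.0492 = 6.0809


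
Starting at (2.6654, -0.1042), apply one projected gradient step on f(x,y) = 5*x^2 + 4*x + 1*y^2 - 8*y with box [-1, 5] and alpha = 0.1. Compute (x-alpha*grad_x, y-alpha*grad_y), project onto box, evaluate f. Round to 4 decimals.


Step 1: Compute gradient at (2.6654, -0.1042).
grad_x = 2*5*2.6654 + 4 = 30.654
grad_y = 2*1*-0.1042 - 8 = -8.2084
Step 2: Gradient step.
x_raw = 2.6654 - 0.1*30.654 = -0.4
y_raw = -0.1042 - 0.1*-8.2084 = 0.7166
Step 3: Project onto [-1, 5].
x_proj = clip(-0.4) = -0.4
y_proj = clip(0.7166) = 0.7166
Step 4: Evaluate f.
f(-0.4, 0.7166) = -6.0195


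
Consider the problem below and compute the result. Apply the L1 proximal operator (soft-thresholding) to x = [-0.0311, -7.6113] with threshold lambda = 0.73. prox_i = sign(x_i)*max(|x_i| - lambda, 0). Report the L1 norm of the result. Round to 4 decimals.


Soft-thresholding with lambda = 0.73:
prox(-0.0311) = sign(-0.0311)*max(|-0.0311| - 0.73, 0) = 0.0
prox(-7.6113) = sign(-7.6113)*max(|-7.6113| - 0.73, 0) = -6.8813
prox(x) = [0.0, -6.8813]
||prox(x)||_1 = 0.0 + 6.8813 = 6.8813


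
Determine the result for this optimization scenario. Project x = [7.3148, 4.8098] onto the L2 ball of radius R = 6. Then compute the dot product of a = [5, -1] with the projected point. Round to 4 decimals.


Step 1: Compute ||x|| (intermediates to 6 decimals).
||x|| = sqrt(7.3148^2 + 4.8098^2) = 8.754455
Step 2: Project.
Since ||x|| > R, scale = R/||x|| = 6/8.754455 = 0.685365, proj(x) = scale * x
proj(x) = [5.013308, 3.296469]
Step 3: Dot product.
a^T * proj(x) = 5*5.013308 - 1*3.296469 = 21.7701


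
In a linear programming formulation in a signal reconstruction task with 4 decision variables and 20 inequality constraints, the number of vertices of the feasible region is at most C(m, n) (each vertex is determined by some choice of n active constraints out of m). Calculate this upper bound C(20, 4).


Each vertex corresponds to some choice of n active constraints out of m, so the number of vertices is at most C(m, n) = m! / (n!(m-n)!).
m = 20, n = 4
Numerator: 20 * 19 * 18 * 17
Denominator: 4! = 24
C(20, 4) = 4845


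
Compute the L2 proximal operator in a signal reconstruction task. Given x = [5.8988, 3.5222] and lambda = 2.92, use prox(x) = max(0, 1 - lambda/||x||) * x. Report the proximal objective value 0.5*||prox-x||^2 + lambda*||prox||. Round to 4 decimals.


Step 1: Compute ||x||.
||x|| = 6.8704
Step 2: Compute scaling factor.
scale = max(0, 1 - 2.92/6.8704) = 0.575
Step 3: prox(x) = [3.3917, 2.0252]
||prox(x)|| = 3.9504
Step 4: Proximal objective.
0.5*||prox-x||^2 = 4.2632
lambda*||prox|| = 11.5352
Total = 15.7982


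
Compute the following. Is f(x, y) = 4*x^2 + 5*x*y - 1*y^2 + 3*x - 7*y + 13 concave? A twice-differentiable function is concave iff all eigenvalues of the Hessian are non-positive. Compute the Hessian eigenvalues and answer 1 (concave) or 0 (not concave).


The Hessian of f(x,y) = 4*x^2 + 5*x*y - 1*y^2 + 3*x - 7*y + 13 is:
H = [[8, 5], [5, -2]]
Trace = 8 - 2 = 6
Determinant = 8*-2 - (5)^2 = -41
Discriminant = (6)^2 - 4*-41 = 200.0
Eigenvalues: lambda_1 = -4.0711, lambda_2 = 10.0711
The function is not concave.

0


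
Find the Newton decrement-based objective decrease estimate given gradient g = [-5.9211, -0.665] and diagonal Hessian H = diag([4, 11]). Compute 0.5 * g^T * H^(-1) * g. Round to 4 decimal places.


Step 1: H is diagonal, so H^(-1) * g = [-1.4803, -0.0605].
Step 2: g^T H^(-1) g = sum_i g_i^2 / H_ii
  = (-5.9211)^2/4 + (-0.665)^2/11
  = 8.7649 + 0.0402 = 8.8051
Step 3: Objective decrease = 0.5 * g^T H^(-1) g = 4.4025


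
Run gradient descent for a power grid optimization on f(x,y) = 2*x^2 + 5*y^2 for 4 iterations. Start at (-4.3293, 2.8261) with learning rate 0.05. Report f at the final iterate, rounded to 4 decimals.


Gradient descent on f(x,y) = 2*x^2 + 5*y^2.
Starting point: (-4.3293, 2.8261), alpha = 0.05
Step 1: grad_x = 2*2*-4.3293 = -17.3172, grad_y = 2*5*2.8261 = 28.261
  x_1 = -4.3293 - 0.05*-17.3172 = -3.4634
  y_1 = 2.8261 - 0.05*28.261 = 1.4131
Step 2: grad_x = 2*2*-3.4634 = -13.8538, grad_y = 2*5*1.4131 = 14.1305
  x_2 = -3.4634 - 0.05*-13.8538 = -2.7708
  y_2 = 1.4131 - 0.05*14.1305 = 0.7065
Step 3: grad_x = 2*2*-2.7708 = -11.083, grad_y = 2*5*0.7065 = 7.0653
  x_3 = -2.7708 - 0.05*-11.083 = -2.2166
  y_3 = 0.7065 - 0.05*7.0653 = 0.3533
Step 4: grad_x = 2*2*-2.2166 = -8.8664, grad_y = 2*5*0.3533 = 3.5326
  x_4 = -2.2166 - 0.05*-8.8664 = -1.7733
  y_4 = 0.3533 - 0.05*3.5326 = 0.1766
f(-1.7733, 0.1766) = 2*(-1.7733)^2 + 5*0.1766^2 = 6.445


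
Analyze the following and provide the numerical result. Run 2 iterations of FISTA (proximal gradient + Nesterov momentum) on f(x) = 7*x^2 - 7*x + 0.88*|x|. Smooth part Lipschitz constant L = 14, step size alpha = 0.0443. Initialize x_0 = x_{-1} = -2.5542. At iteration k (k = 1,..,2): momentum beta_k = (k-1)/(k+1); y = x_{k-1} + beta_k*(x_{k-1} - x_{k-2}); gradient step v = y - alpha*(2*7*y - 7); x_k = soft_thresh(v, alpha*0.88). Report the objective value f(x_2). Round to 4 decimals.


FISTA on f(x) = 7*x^2 - 7*x + 0.88*|x|
L = 14, alpha = 0.0443
Iteration 1: beta = 0.0, y = -2.5542 + 0.0*(-2.5542 + 2.5542) = -2.5542
  grad(y) = -42.7588, v = y - alpha*grad = -0.66
  prox(v) = soft_thresh(-0.66, 0.039) = -0.621
Iteration 2: beta = 0.3333, y = -0.621 + 0.3333*(-0.621 + 2.5542) = 0.0234
  grad(y) = -6.6724, v = y - alpha*grad = 0.319
  prox(v) = soft_thresh(0.319, 0.039) = 0.28
f(x_2) = 7*0.28^2 - 7*0.28 + 0.88*|0.28| = -1.1648


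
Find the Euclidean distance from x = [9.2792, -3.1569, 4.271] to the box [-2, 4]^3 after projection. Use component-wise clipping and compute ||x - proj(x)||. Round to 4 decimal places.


Project each component onto [-2, 4].
clip(9.2792) = 4.0, clip(-3.1569) = -2.0, clip(4.271) = 4.0
Projection = [4.0, -2.0, 4.0]
Squared diffs: [27.87, 1.3384, 0.0734]
Distance = sqrt(29.2818) = 5.4113


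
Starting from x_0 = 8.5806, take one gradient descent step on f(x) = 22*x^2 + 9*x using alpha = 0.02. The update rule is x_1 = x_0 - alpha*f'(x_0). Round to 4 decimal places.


We compute the gradient at x_0 and apply the update.
f'(x) = 44*x + 9
f'(8.5806) = 44*8.5806 + 9 = 386.5464
x_1 = 8.5806 - 0.02*386.5464 = 0.8497


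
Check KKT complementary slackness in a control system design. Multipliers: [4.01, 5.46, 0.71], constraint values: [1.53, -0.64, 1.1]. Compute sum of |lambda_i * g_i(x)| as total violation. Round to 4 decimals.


KKT complementary slackness check:
lambda_1 * g_1 = 4.01 * 1.53 = 6.1353
lambda_2 * g_2 = 5.46 * -0.64 = -3.4944
lambda_3 * g_3 = 0.71 * 1.1 = 0.781
Total violation = 6.1353 + 3.4944 + 0.781 = 10.4107


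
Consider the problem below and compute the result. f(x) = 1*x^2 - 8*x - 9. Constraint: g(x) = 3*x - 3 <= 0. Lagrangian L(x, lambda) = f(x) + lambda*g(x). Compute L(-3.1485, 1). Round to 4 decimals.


Step 1: Evaluate f(x).
f(-3.1485) = 1*(-3.1485)^2 - 8*(-3.1485) - 9 = 26.1011
Step 2: Evaluate g(x).
g(-3.1485) = 3*-3.1485 - 3 = -12.4455
Step 3: Compute Lagrangian.
L = 26.1011 + 1*-12.4455 = 13.6556


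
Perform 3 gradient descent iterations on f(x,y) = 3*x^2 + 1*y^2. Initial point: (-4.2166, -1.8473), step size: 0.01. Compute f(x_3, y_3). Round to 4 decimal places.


Gradient descent on f(x,y) = 3*x^2 + 1*y^2.
Starting point: (-4.2166, -1.8473), alpha = 0.01
Step 1: grad_x = 2*3*-4.2166 = -25.2996, grad_y = 2*1*-1.8473 = -3.6946
  x_1 = -4.2166 - 0.01*-25.2996 = -3.9636
  y_1 = -1.8473 - 0.01*-3.6946 = -1.8104
Step 2: grad_x = 2*3*-3.9636 = -23.7816, grad_y = 2*1*-1.8104 = -3.6207
  x_2 = -3.9636 - 0.01*-23.7816 = -3.7258
  y_2 = -1.8104 - 0.01*-3.6207 = -1.7741
Step 3: grad_x = 2*3*-3.7258 = -22.3547, grad_y = 2*1*-1.7741 = -3.5483
  x_3 = -3.7258 - 0.01*-22.3547 = -3.5022
  y_3 = -1.7741 - 0.01*-3.5483 = -1.7387
f(-3.5022, -1.7387) = 3*(-3.5022)^2 + 1*(-1.7387)^2 = 39.82


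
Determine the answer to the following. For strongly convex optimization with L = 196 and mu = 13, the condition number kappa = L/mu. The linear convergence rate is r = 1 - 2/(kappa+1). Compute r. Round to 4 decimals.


Step 1: Compute the condition number.
kappa = L/mu = 196/13 = 15.0769
Step 2: Compute the convergence rate.
r = 1 - 2/(kappa + 1) = 1 - 2*mu/(L + mu) = (L - mu)/(L + mu) = 183/209 = 0.8756


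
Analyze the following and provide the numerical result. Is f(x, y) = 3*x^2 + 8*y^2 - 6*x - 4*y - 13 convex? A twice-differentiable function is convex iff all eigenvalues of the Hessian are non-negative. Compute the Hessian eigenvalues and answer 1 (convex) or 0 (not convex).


The Hessian of f(x,y) = 3*x^2 + 8*y^2 - 6*x - 4*y - 13 is:
H = [[6, 0], [0, 16]]
Trace = 6 + 16 = 22
Determinant = 6*16 - (0)^2 = 96
Discriminant = (22)^2 - 4*96 = 100.0
Eigenvalues: lambda_1 = 6.0, lambda_2 = 16.0
The function is convex.

1


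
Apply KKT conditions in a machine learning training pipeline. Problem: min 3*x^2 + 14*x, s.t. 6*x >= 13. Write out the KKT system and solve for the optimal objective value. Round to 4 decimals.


Step 1: Try lambda = 0 (constraint inactive).
x_unc = -14/(2*3) = -2.3333
Check: 6*-2.3333 = -13.9998 < 13 -- violated!
Step 2: Constraint must be active: 6*x = 13
x* = 13/6 = 2.1667 (rounded; the exact value 13/6 is used below)
lambda = (2*3*(13/6) + 14)/6 = 4.5
Step 3: Compute optimal value.
f(x*) = 3*(13/6)^2 + 14*(13/6) = 44.4167


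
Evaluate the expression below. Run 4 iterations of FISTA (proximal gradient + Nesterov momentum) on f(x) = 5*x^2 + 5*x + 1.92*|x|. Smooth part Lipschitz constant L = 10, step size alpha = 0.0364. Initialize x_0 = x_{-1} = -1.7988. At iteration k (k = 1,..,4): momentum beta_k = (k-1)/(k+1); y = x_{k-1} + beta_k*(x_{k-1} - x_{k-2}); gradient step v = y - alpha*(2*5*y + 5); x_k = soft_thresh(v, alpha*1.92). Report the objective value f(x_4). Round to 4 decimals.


FISTA on f(x) = 5*x^2 + 5*x + 1.92*|x|
L = 10, alpha = 0.0364
Iteration 1: beta = 0.0, y = -1.7988 + 0.0*(-1.7988 + 1.7988) = -1.7988
  grad(y) = -12.988, v = y - alpha*grad = -1.326
  prox(v) = soft_thresh(-1.326, 0.0699) = -1.2561
Iteration 2: beta = 0.3333, y = -1.2561 + 0.3333*(-1.2561 + 1.7988) = -1.0753
  grad(y) = -5.7527, v = y - alpha*grad = -0.8659
  prox(v) = soft_thresh(-0.8659, 0.0699) = -0.796
Iteration 3: beta = 0.5, y = -0.796 + 0.5*(-0.796 + 1.2561) = -0.5659
  grad(y) = -0.659, v = y - alpha*grad = -0.5419
  prox(v) = soft_thresh(-0.5419, 0.0699) = -0.472
Iteration 4: beta = 0.6, y = -0.472 + 0.6*(-0.472 + 0.796) = -0.2776
  grad(y) = 2.2235, v = y - alpha*grad = -0.3586
  prox(v) = soft_thresh(-0.3586, 0.0699) = -0.2887
f(x_4) = 5*(-0.2887)^2 + 5*(-0.2887) + 1.92*|-0.2887| = -0.4725


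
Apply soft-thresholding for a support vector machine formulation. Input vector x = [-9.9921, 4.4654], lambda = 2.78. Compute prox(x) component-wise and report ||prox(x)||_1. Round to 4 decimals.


Soft-thresholding with lambda = 2.78:
prox(-9.9921) = sign(-9.9921)*max(|-9.9921| - 2.78, 0) = -7.2121
prox(4.4654) = sign(4.4654)*max(|4.4654| - 2.78, 0) = 1.6854
prox(x) = [-7.2121, 1.6854]
||prox(x)||_1 = 7.2121 + 1.6854 = 8.8975


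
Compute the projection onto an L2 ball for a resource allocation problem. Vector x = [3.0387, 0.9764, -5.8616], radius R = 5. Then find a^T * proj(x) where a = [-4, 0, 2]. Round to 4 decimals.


Step 1: Compute ||x|| (intermediates to 6 decimals).
||x|| = sqrt(3.0387^2 + 0.9764^2 + (-5.8616)^2) = 6.674235
Step 2: Project.
Since ||x|| > R, scale = R/||x|| = 5/6.674235 = 0.74915, proj(x) = scale * x
proj(x) = [2.276442, 0.73147, -4.391218]
Step 3: Dot product.
a^T * proj(x) = -4*2.276442 + 0*0.73147 + 2*(-4.391218) = -17.8882


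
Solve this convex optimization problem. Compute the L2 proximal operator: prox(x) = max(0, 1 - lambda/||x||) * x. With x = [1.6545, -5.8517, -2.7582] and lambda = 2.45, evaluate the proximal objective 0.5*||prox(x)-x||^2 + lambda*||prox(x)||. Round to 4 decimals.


Step 1: Compute ||x||.
||x|| = 6.6774
Step 2: Compute scaling factor.
scale = max(0, 1 - 2.45/6.6774) = 0.6331
Step 3: prox(x) = [1.0474, -3.7047, -1.7462]
||prox(x)|| = 4.2274
Step 4: Proximal objective.
0.5*||prox-x||^2 = 3.0013
lambda*||prox|| = 10.3571
Total = 13.3583


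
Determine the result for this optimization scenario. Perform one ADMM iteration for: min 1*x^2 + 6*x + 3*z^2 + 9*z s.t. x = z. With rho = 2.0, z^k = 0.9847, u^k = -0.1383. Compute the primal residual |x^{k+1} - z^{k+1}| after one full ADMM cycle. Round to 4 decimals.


ADMM iteration with rho = 2.0, z^k = 0.9847, u^k = -0.1383
Step 1: x-update.
Minimize 1*x^2 + 6*x + (2.0/2)*(x - 0.9847 - 0.1383)^2
FOC: (2*1 + 2.0)*x = -6 + 2.0*(0.9847 + 0.1383)
x^{k+1} = -0.9385
Step 2: z-update.
Minimize 3*z^2 + 9*z + (2.0/2)*(-0.9385 - z - 0.1383)^2
FOC: (2*3 + 2.0)*z = -9 + 2.0*(-0.9385 - 0.1383)
z^{k+1} = -1.3942
Step 3: u-update.
u^{k+1} = -0.1383 - 0.9385 + 1.3942 = 0.3174
Step 4: Primal residual = |-0.9385 + 1.3942| = 0.4557


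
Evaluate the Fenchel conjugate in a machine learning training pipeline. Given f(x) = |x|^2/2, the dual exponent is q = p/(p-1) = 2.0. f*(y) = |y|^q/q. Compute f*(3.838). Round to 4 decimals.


The conjugate exponent q satisfies 1/p + 1/q = 1.
p = 2, so q = 2/(2 - 1) = 2.0
|y|^q = 3.838^2.0 = 14.7302
f*(3.838) = 14.7302 / 2.0 = 7.3651


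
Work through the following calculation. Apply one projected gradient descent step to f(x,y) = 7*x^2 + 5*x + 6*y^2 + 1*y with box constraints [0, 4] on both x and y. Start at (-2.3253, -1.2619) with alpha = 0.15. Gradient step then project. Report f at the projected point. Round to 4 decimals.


Step 1: Compute gradient at (-2.3253, -1.2619).
grad_x = 2*7*-2.3253 + 5 = -27.5542
grad_y = 2*6*-1.2619 + 1 = -14.1428
Step 2: Gradient step.
x_raw = -2.3253 - 0.15*-27.5542 = 1.8078
y_raw = -1.2619 - 0.15*-14.1428 = 0.8595
Step 3: Project onto [0, 4].
x_proj = clip(1.8078) = 1.8078
y_proj = clip(0.8595) = 0.8595
Step 4: Evaluate f.
f(1.8078, 0.8595) = 37.2091


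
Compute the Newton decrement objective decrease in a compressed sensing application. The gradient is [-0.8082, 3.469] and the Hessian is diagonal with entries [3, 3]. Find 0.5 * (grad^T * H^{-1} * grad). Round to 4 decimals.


Step 1: H is diagonal, so H^(-1) * g = [-0.2694, 1.1563].
Step 2: g^T H^(-1) g = sum_i g_i^2 / H_ii
  = (-0.8082)^2/3 + (3.469)^2/3
  = 0.2177 + 4.0113 = 4.229
Step 3: Objective decrease = 0.5 * g^T H^(-1) g = 2.1145


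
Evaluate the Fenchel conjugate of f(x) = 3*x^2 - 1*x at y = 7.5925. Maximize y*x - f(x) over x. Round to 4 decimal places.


f*(y) = sup_x {y*x - a*x^2 - b*x} = sup_x {(y-b)*x - a*x^2}
FOC: (y - b) - 2a*x = 0 => x* = (y - b)/(2a)
x* = (7.5925 + 1)/(2*3) = 1.4321
f*(7.5925) = (y-b)^2/(4a) = (7.5925 + 1)^2/(4*3)
= 73.8311/12 = 6.1526


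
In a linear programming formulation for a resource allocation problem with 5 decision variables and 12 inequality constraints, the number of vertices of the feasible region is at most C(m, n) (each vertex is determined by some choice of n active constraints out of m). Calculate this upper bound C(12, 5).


Each vertex corresponds to some choice of n active constraints out of m, so the number of vertices is at most C(m, n) = m! / (n!(m-n)!).
m = 12, n = 5
Numerator: 12 * 11 * 10 * 9 * 8
Denominator: 5! = 120
C(12, 5) = 792


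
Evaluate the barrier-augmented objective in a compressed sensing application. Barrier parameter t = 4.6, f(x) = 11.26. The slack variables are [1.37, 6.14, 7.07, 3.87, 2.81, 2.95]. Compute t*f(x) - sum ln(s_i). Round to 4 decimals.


Step 1: Compute log-barrier.
ln values: [0.3148, 1.8148, 1.9559, 1.3533, 1.0332, 1.0818]
phi = -(0.3148 + 1.8148 + 1.9559 + 1.3533 + 1.0332 + 1.0818) = -7.5537
Step 2: Compute augmented objective.
t*f(x) = 4.6*11.26 = 51.796
Total = 51.796 - 7.5537 = 44.2423


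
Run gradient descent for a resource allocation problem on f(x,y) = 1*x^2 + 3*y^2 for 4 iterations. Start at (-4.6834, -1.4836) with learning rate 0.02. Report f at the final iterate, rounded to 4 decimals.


Gradient descent on f(x,y) = 1*x^2 + 3*y^2.
Starting point: (-4.6834, -1.4836), alpha = 0.02
Step 1: grad_x = 2*1*-4.6834 = -9.3668, grad_y = 2*3*-1.4836 = -8.9016
  x_1 = -4.6834 - 0.02*-9.3668 = -4.4961
  y_1 = -1.4836 - 0.02*-8.9016 = -1.3056
Step 2: grad_x = 2*1*-4.4961 = -8.9921, grad_y = 2*3*-1.3056 = -7.8334
  x_2 = -4.4961 - 0.02*-8.9921 = -4.3162
  y_2 = -1.3056 - 0.02*-7.8334 = -1.1489
Step 3: grad_x = 2*1*-4.3162 = -8.6324, grad_y = 2*3*-1.1489 = -6.8934
  x_3 = -4.3162 - 0.02*-8.6324 = -4.1436
  y_3 = -1.1489 - 0.02*-6.8934 = -1.011
Step 4: grad_x = 2*1*-4.1436 = -8.2871, grad_y = 2*3*-1.011 = -6.0662
  x_4 = -4.1436 - 0.02*-8.2871 = -3.9778
  y_4 = -1.011 - 0.02*-6.0662 = -0.8897
f(-3.9778, -0.8897) = 1*(-3.9778)^2 + 3*(-0.8897)^2 = 18.1979


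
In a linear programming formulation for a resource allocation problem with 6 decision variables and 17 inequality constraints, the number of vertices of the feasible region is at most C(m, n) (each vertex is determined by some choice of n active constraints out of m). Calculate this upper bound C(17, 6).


Each vertex corresponds to some choice of n active constraints out of m, so the number of vertices is at most C(m, n) = m! / (n!(m-n)!).
m = 17, n = 6
Numerator: 17 * 16 * 15 * 14 * 13 * 12
Denominator: 6! = 720
C(17, 6) = 12376


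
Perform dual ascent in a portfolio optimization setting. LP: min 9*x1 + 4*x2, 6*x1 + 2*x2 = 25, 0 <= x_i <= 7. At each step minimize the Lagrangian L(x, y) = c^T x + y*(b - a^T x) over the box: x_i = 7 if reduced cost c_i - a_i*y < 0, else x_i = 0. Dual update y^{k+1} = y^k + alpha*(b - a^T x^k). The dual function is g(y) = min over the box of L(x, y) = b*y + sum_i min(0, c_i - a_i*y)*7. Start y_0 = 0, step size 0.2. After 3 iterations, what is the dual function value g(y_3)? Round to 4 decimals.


Dual ascent for LP: min 9*x1 + 4*x2, 6*x1 + 2*x2 = 25, 0 <= x_i <= 7
Step 1: y^k = 0.0, reduced costs: (9.0, 4.0)
  x^k = (0.0, 0.0), subgradient = b - a^T x = 25.0
  y^{k+1} = 0.0 + 0.2*25.0 = 5.0
Step 2: y^k = 5.0, reduced costs: (-21.0, -6.0)
  x^k = (7.0, 7.0), subgradient = b - a^T x = -31.0
  y^{k+1} = 5.0 + 0.2*-31.0 = -1.2
Step 3: y^k = -1.2, reduced costs: (16.2, 6.4)
  x^k = (0.0, 0.0), subgradient = b - a^T x = 25.0
  y^{k+1} = -1.2 + 0.2*25.0 = 3.8
Dual objective at y_3 = 3.8: reduced costs (-13.8, -3.6), box minimizer x = (7.0, 7.0)
g(y_3) = b*y + (c1 - a1*y)*x1 + (c2 - a2*y)*x2 = 25*3.8 + (-13.8)*7.0 + (-3.6)*7.0 = 95.0 - 96.6 - 25.2 = -26.8


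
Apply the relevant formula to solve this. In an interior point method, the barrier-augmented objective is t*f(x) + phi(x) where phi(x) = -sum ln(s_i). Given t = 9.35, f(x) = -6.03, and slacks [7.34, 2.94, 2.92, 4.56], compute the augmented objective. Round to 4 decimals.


Step 1: Compute log-barrier.
ln values: [1.9933, 1.0784, 1.0716, 1.5173]
phi = -(1.9933 + 1.0784 + 1.0716 + 1.5173) = -5.6607
Step 2: Compute augmented objective.
t*f(x) = 9.35*-6.03 = -56.3805
Total = -56.3805 - 5.6607 = -62.0412


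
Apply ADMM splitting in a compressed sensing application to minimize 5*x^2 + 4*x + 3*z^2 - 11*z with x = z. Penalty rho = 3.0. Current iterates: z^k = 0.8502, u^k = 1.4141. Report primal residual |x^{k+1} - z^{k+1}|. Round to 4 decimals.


ADMM iteration with rho = 3.0, z^k = 0.8502, u^k = 1.4141
Step 1: x-update.
Minimize 5*x^2 + 4*x + (3.0/2)*(x - 0.8502 + 1.4141)^2
FOC: (2*5 + 3.0)*x = -4 + 3.0*(0.8502 - 1.4141)
x^{k+1} = -0.4378
Step 2: z-update.
Minimize 3*z^2 - 11*z + (3.0/2)*(-0.4378 - z + 1.4141)^2
FOC: (2*3 + 3.0)*z = 11 + 3.0*(-0.4378 + 1.4141)
z^{k+1} = 1.5476
Step 3: u-update.
u^{k+1} = 1.4141 - 0.4378 - 1.5476 = -0.5714
Step 4: Primal residual = |-0.4378 - 1.5476| = 1.9855


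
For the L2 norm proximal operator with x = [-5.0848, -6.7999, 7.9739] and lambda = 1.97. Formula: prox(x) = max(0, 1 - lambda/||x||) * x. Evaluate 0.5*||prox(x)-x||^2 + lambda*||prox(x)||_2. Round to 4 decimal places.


Step 1: Compute ||x||.
||x|| = 11.648
Step 2: Compute scaling factor.
scale = max(0, 1 - 1.97/11.648) = 0.8309
Step 3: prox(x) = [-4.2248, -5.6499, 6.6253]
||prox(x)|| = 9.678
Step 4: Proximal objective.
0.5*||prox-x||^2 = 1.9405
lambda*||prox|| = 19.0657
Total = 21.0062


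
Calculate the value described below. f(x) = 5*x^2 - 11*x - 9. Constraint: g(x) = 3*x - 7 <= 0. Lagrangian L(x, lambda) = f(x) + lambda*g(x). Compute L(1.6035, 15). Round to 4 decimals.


Step 1: Evaluate f(x).
f(1.6035) = 5*1.6035^2 - 11*1.6035 - 9 = -13.7824
Step 2: Evaluate g(x).
g(1.6035) = 3*1.6035 - 7 = -2.1895
Step 3: Compute Lagrangian.
L = -13.7824 + 15*-2.1895 = -46.6249


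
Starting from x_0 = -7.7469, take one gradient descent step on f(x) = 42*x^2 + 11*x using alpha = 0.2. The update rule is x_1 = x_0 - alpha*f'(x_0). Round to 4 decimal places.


We compute the gradient at x_0 and apply the update.
f'(x) = 84*x + 11
f'(-7.7469) = 84*-7.7469 + 11 = -639.7396
x_1 = -7.7469 - 0.2*-639.7396 = 120.201


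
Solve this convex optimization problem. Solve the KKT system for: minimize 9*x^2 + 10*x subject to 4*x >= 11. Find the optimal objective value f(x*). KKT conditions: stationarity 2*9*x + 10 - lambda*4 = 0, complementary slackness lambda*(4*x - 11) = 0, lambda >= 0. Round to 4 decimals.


Step 1: Try lambda = 0 (constraint inactive).
x_unc = -10/(2*9) = -0.5556
Check: 4*-0.5556 = -2.2224 < 11 -- violated!
Step 2: Constraint must be active: 4*x = 11
x* = 11/4 = 2.75
lambda = (2*9*2.75 + 10)/4 = 14.875
Step 3: Compute optimal value.
f(x*) = 9*2.75^2 + 10*2.75 = 95.5625


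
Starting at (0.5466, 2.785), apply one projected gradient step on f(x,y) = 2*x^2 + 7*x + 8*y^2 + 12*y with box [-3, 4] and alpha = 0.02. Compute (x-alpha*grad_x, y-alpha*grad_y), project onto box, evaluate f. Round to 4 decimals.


Step 1: Compute gradient at (0.5466, 2.785).
grad_x = 2*2*0.5466 + 7 = 9.1864
grad_y = 2*8*2.785 + 12 = 56.56
Step 2: Gradient step.
x_raw = 0.5466 - 0.02*9.1864 = 0.3629
y_raw = 2.785 - 0.02*56.56 = 1.6538
Step 3: Project onto [-3, 4].
x_proj = clip(0.3629) = 0.3629
y_proj = clip(1.6538) = 1.6538
Step 4: Evaluate f.
f(0.3629, 1.6538) = 44.5295


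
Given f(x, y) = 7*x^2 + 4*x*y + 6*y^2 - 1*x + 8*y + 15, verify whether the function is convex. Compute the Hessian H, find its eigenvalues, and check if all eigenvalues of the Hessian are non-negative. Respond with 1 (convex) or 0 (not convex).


The Hessian of f(x,y) = 7*x^2 + 4*x*y + 6*y^2 - 1*x + 8*y + 15 is:
H = [[14, 4], [4, 12]]
Trace = 14 + 12 = 26
Determinant = 14*12 - (4)^2 = 152
Discriminant = (26)^2 - 4*152 = 68.0
Eigenvalues: lambda_1 = 8.8769, lambda_2 = 17.1231
The function is convex.

1


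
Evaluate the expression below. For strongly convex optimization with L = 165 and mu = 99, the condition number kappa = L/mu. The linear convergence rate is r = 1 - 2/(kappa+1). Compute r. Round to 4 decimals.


Step 1: Compute the condition number.
kappa = L/mu = 165/99 = 1.6667
Step 2: Compute the convergence rate.
r = 1 - 2/(kappa + 1) = 1 - 2*mu/(L + mu) = (L - mu)/(L + mu) = 66/264 = 0.25


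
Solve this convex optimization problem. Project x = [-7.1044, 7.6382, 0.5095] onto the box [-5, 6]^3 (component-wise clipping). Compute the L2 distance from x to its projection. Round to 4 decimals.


Project each component onto [-5, 6].
clip(-7.1044) = -5.0, clip(7.6382) = 6.0, clip(0.5095) = 0.5095
Projection = [-5.0, 6.0, 0.5095]
Squared diffs: [4.4285, 2.6837, 0.0]
Distance = sqrt(7.1122) = 2.6669


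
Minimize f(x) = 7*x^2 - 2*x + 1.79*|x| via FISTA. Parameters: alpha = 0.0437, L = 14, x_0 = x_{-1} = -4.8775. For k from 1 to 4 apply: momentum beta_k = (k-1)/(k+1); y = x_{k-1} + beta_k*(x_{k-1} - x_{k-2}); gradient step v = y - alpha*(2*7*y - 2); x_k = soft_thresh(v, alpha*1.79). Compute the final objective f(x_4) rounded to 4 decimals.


FISTA on f(x) = 7*x^2 - 2*x + 1.79*|x|
L = 14, alpha = 0.0437
Iteration 1: beta = 0.0, y = -4.8775 + 0.0*(-4.8775 + 4.8775) = -4.8775
  grad(y) = -70.285, v = y - alpha*grad = -1.806
  prox(v) = soft_thresh(-1.806, 0.0782) = -1.7278
Iteration 2: beta = 0.3333, y = -1.7278 + 0.3333*(-1.7278 + 4.8775) = -0.6779
  grad(y) = -11.491, v = y - alpha*grad = -0.1758
  prox(v) = soft_thresh(-0.1758, 0.0782) = -0.0975
Iteration 3: beta = 0.5, y = -0.0975 + 0.5*(-0.0975 + 1.7278) = 0.7176
  grad(y) = 8.0462, v = y - alpha*grad = 0.366
  prox(v) = soft_thresh(0.366, 0.0782) = 0.2877
Iteration 4: beta = 0.6, y = 0.2877 + 0.6*(0.2877 + 0.0975) = 0.5189
  grad(y) = 5.2649, v = y - alpha*grad = 0.2888
  prox(v) = soft_thresh(0.2888, 0.0782) = 0.2106
f(x_4) = 7*0.2106^2 - 2*0.2106 + 1.79*|0.2106| = 0.2663


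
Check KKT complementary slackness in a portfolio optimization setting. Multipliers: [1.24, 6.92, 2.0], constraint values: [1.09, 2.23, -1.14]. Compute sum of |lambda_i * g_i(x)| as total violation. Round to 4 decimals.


KKT complementary slackness check:
lambda_1 * g_1 = 1.24 * 1.09 = 1.3516
lambda_2 * g_2 = 6.92 * 2.23 = 15.4316
lambda_3 * g_3 = 2.0 * -1.14 = -2.28
Total violation = 1.3516 + 15.4316 + 2.28 = 19.0632


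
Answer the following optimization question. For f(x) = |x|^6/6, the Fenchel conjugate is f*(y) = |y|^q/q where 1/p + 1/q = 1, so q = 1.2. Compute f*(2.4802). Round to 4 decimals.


The conjugate exponent q satisfies 1/p + 1/q = 1.
p = 6, so q = 6/(6 - 1) = 1.2
|y|^q = 2.4802^1.2 = 2.9743
f*(2.4802) = 2.9743 / 1.2 = 2.4786


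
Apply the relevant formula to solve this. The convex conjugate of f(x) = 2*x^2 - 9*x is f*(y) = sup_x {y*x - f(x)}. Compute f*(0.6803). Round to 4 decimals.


f*(y) = sup_x {y*x - a*x^2 - b*x} = sup_x {(y-b)*x - a*x^2}
FOC: (y - b) - 2a*x = 0 => x* = (y - b)/(2a)
x* = (0.6803 + 9)/(2*2) = 2.4201
f*(0.6803) = (y-b)^2/(4a) = (0.6803 + 9)^2/(4*2)
= 93.7082/8 = 11.7135


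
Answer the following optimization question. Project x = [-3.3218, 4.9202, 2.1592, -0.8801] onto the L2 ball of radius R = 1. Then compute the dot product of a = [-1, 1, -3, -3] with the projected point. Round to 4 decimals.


Step 1: Compute ||x|| (intermediates to 6 decimals).
||x|| = sqrt((-3.3218)^2 + 4.9202^2 + 2.1592^2 + (-0.8801)^2) = 6.378044
Step 2: Project.
Since ||x|| > R, scale = R/||x|| = 1/6.378044 = 0.156788, proj(x) = scale * x
proj(x) = [-0.520818, 0.771428, 0.338537, -0.137989]
Step 3: Dot product.
a^T * proj(x) = -1*(-0.520818) + 1*0.771428 - 3*0.338537 - 3*(-0.137989) = 0.6906


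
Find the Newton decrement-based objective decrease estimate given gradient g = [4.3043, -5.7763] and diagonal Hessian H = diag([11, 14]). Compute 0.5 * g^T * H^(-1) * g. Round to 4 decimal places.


Step 1: H is diagonal, so H^(-1) * g = [0.3913, -0.4126].
Step 2: g^T H^(-1) g = sum_i g_i^2 / H_ii
  = (4.3043)^2/11 + (-5.7763)^2/14
  = 1.6843 + 2.3833 = 4.0675
Step 3: Objective decrease = 0.5 * g^T H^(-1) g = 2.0338


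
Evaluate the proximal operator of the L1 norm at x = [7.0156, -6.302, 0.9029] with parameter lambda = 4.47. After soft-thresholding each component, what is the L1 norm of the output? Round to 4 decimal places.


Soft-thresholding with lambda = 4.47:
prox(7.0156) = sign(7.0156)*max(|7.0156| - 4.47, 0) = 2.5456
prox(-6.302) = sign(-6.302)*max(|-6.302| - 4.47, 0) = -1.832
prox(0.9029) = sign(0.9029)*max(|0.9029| - 4.47, 0) = 0.0
prox(x) = [2.5456, -1.832, 0.0]
||prox(x)||_1 = 2.5456 + 1.832 + 0.0 = 4.3776


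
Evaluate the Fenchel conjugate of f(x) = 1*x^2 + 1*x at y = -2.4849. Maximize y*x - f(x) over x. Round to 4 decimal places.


f*(y) = sup_x {y*x - a*x^2 - b*x} = sup_x {(y-b)*x - a*x^2}
FOC: (y - b) - 2a*x = 0 => x* = (y - b)/(2a)
x* = (-2.4849 - 1)/(2*1) = -1.7425
f*(-2.4849) = (y-b)^2/(4a) = (-2.4849 - 1)^2/(4*1)
= 12.1445/4 = 3.0361


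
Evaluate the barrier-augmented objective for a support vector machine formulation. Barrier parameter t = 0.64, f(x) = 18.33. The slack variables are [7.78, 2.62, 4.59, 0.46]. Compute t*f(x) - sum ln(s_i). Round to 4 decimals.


Step 1: Compute log-barrier.
ln values: [2.0516, 0.9632, 1.5239, -0.7765]
phi = -(2.0516 + 0.9632 + 1.5239 - 0.7765) = -3.7621
Step 2: Compute augmented objective.
t*f(x) = 0.64*18.33 = 11.7312
Total = 11.7312 - 3.7621 = 7.9691


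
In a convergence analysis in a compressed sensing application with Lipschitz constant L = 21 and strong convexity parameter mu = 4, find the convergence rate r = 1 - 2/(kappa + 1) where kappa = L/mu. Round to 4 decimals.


Step 1: Compute the condition number.
kappa = L/mu = 21/4 = 5.25
Step 2: Compute the convergence rate.
r = 1 - 2/(kappa + 1) = 1 - 2*mu/(L + mu) = (L - mu)/(L + mu) = 17/25 = 0.68


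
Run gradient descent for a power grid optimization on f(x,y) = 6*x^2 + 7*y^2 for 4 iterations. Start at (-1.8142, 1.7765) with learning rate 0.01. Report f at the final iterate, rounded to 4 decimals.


Gradient descent on f(x,y) = 6*x^2 + 7*y^2.
Starting point: (-1.8142, 1.7765), alpha = 0.01
Step 1: grad_x = 2*6*-1.8142 = -21.7704, grad_y = 2*7*1.7765 = 24.871
  x_1 = -1.8142 - 0.01*-21.7704 = -1.5965
  y_1 = 1.7765 - 0.01*24.871 = 1.5278
Step 2: grad_x = 2*6*-1.5965 = -19.158, grad_y = 2*7*1.5278 = 21.3891
  x_2 = -1.5965 - 0.01*-19.158 = -1.4049
  y_2 = 1.5278 - 0.01*21.3891 = 1.3139
Step 3: grad_x = 2*6*-1.4049 = -16.859, grad_y = 2*7*1.3139 = 18.3946
  x_3 = -1.4049 - 0.01*-16.859 = -1.2363
  y_3 = 1.3139 - 0.01*18.3946 = 1.13
Step 4: grad_x = 2*6*-1.2363 = -14.8359, grad_y = 2*7*1.13 = 15.8193
  x_4 = -1.2363 - 0.01*-14.8359 = -1.088
  y_4 = 1.13 - 0.01*15.8193 = 0.9718
f(-1.088, 0.9718) = 6*(-1.088)^2 + 7*0.9718^2 = 13.7123


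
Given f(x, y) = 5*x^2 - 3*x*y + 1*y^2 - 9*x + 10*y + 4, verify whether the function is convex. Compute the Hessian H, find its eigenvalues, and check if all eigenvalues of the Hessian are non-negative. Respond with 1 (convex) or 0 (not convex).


The Hessian of f(x,y) = 5*x^2 - 3*x*y + 1*y^2 - 9*x + 10*y + 4 is:
H = [[10, -3], [-3, 2]]
Trace = 10 + 2 = 12
Determinant = 10*2 - (-3)^2 = 11
Discriminant = (12)^2 - 4*11 = 100.0
Eigenvalues: lambda_1 = 1.0, lambda_2 = 11.0
The function is convex.

1


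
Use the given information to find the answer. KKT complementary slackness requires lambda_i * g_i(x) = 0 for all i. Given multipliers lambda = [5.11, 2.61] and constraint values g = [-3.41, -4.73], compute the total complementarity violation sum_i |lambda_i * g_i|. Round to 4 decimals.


KKT complementary slackness check:
lambda_1 * g_1 = 5.11 * -3.41 = -17.4251
lambda_2 * g_2 = 2.61 * -4.73 = -12.3453
Total violation = 17.4251 + 12.3453 = 29.7704


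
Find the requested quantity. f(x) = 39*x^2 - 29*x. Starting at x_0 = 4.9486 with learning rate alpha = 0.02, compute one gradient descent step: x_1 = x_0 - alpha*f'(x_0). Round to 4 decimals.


We compute the gradient at x_0 and apply the update.
f'(x) = 78*x - 29
f'(4.9486) = 78*4.9486 - 29 = 356.9908
x_1 = 4.9486 - 0.02*356.9908 = -2.1912


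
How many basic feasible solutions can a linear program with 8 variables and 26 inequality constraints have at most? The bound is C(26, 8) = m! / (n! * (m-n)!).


Each vertex corresponds to some choice of n active constraints out of m, so the number of vertices is at most C(m, n) = m! / (n!(m-n)!).
m = 26, n = 8
Numerator: 26 * 25 * 24 * 23 * 22 * 21 * 20 * 19
Denominator: 8! = 40320
C(26, 8) = 1562275


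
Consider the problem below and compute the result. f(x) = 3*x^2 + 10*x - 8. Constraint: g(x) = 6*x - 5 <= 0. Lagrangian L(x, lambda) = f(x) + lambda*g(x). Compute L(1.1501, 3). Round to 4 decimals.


Step 1: Evaluate f(x).
f(1.1501) = 3*1.1501^2 + 10*1.1501 - 8 = 7.4692
Step 2: Evaluate g(x).
g(1.1501) = 6*1.1501 - 5 = 1.9006
Step 3: Compute Lagrangian.
L = 7.4692 + 3*1.9006 = 13.171
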